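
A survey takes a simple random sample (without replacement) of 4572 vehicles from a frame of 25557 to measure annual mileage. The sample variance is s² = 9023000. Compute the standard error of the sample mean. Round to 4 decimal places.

40.2552

Under SRS without replacement, Var(ȳ) = (1 − f)·s²/n with f = n/N = 4572/25557 = 0.17889424.
Var(ȳ) = (1 − 0.17889424)·9023000/4572 = 0.82110576·1973.5346 = 1620.4806.
SE(ȳ) = √(1620.4806) = 40.2552.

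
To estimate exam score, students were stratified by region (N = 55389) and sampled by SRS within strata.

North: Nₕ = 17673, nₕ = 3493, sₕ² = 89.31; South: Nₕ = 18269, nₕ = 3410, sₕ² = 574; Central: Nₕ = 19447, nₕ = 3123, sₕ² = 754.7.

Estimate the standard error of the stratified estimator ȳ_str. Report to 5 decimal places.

0.20491

Var(ȳ_str) = Σₕ Wₕ²(1 − fₕ)sₕ²/nₕ with Wₕ = Nₕ/N, N = 55389.
North: Wₕ = 0.31907057; term = 0.31907057²·(1 − 0.19764613)·89.31/3493 = 0.0020885312.
South: Wₕ = 0.32983083; term = 0.32983083²·(1 − 0.18665499)·574/3410 = 0.014894119.
Central: Wₕ = 0.35109859; term = 0.35109859²·(1 − 0.16059032)·754.7/3123 = 0.025005441.
Sum = 0.041988091.
SE = √(0.041988091) = 0.20491.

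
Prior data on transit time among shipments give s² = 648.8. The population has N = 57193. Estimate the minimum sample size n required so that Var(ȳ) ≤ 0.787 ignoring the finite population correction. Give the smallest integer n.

825

Without fpc, n₀ = s²/D = 648.8/0.787 = 824.3964.
Rounding up, n = 825.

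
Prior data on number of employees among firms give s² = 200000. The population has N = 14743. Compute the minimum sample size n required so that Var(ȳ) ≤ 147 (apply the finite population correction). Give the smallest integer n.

1246

Without fpc, n₀ = s²/D = 200000/147 = 1360.5442.
With fpc, (1 − n/N)·s²/n ≤ D requires n ≥ n₀/(1 + n₀/N) = 1360.5442/(1 + 1360.5442/14743) = 1245.5956.
Rounding up, n = 1246.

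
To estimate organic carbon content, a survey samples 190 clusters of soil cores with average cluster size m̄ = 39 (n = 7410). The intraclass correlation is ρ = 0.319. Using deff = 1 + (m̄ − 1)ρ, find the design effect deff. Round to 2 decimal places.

13.12

deff = 1 + (39 − 1)·0.319 = 1 + 12.122 = 13.122.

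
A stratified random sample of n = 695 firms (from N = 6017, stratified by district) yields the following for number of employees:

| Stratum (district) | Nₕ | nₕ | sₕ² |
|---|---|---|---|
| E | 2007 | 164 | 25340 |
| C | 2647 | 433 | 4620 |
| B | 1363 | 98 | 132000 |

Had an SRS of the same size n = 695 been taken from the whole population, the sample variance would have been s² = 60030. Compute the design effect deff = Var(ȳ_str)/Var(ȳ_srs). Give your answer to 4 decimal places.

Var(ȳ_str) = Σ Wₕ²(1−fₕ)sₕ²/nₕ with Wₕ = Nₕ/6017:
  E: (2007/6017)²·(1−164/2007)·25340/164 = 15.786122
  C: (2647/6017)²·(1−433/2647)·4620/433 = 1.7271323
  B: (1363/6017)²·(1−98/1363)·132000/98 = 64.146684
  → Var(ȳ_str) = 81.659938.
Var(ȳ_srs) = (1 − 695/6017)·60030/695 = 76.397368.
deff = 81.659938 / 76.397368 = 1.0689.

1.0689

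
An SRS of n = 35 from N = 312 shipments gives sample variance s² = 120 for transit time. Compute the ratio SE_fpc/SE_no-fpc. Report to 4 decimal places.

f = n/N = 35/312 = 0.11217949.
SE_no-fpc = √(s²/n) = 1.8516402; SE_fpc = √((1−f)s²/n) = 1.7446937.
Ratio = √(1−f) = 0.94224228.

0.9422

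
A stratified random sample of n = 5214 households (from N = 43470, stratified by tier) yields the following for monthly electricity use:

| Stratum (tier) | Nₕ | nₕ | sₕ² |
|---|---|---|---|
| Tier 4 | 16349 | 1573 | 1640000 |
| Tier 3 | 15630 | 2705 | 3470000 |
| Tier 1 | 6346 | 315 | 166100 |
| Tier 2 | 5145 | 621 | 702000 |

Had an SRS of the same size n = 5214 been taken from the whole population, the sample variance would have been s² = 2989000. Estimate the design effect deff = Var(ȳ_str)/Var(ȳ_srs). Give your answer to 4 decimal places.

0.5848

Var(ȳ_str) = Σ Wₕ²(1−fₕ)sₕ²/nₕ with Wₕ = Nₕ/43470:
  Tier 4: (16349/43470)²·(1−1573/16349)·1640000/1573 = 133.28581
  Tier 3: (15630/43470)²·(1−2705/15630)·3470000/2705 = 137.14262
  Tier 1: (6346/43470)²·(1−315/6346)·166100/315 = 10.679949
  Tier 2: (5145/43470)²·(1−621/5145)·702000/621 = 13.924327
  → Var(ȳ_str) = 295.03271.
Var(ȳ_srs) = (1 − 5214/43470)·2989000/5214 = 504.50422.
deff = 295.03271 / 504.50422 = 0.5848.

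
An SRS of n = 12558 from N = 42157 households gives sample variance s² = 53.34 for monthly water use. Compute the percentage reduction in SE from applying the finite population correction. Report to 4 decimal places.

f = n/N = 12558/42157 = 0.29788647.
SE_no-fpc = √(s²/n) = 0.065172783; SE_fpc = √((1−f)s²/n) = 0.054609718.
Ratio = √(1−f) = 0.83792215. Reduction = 100·(1 − 0.83792215) = 16.2078%.

16.2078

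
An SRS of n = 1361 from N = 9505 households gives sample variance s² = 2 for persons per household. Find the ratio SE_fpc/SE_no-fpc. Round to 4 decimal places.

f = n/N = 1361/9505 = 0.14318780.
SE_no-fpc = √(s²/n) = 0.038334159; SE_fpc = √((1−f)s²/n) = 0.035483688.
Ratio = √(1−f) = 0.92564151.

0.9256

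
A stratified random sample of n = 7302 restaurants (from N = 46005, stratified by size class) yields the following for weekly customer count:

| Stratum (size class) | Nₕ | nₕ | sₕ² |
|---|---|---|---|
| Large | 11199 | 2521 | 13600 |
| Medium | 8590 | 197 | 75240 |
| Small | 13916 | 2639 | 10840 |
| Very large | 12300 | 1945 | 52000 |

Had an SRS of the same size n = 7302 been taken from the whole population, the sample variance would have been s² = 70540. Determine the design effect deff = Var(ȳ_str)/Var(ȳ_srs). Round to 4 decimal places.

Var(ȳ_str) = Σ Wₕ²(1−fₕ)sₕ²/nₕ with Wₕ = Nₕ/46005:
  Large: (11199/46005)²·(1−2521/11199)·13600/2521 = 0.24771647
  Medium: (8590/46005)²·(1−197/8590)·75240/197 = 13.010167
  Small: (13916/46005)²·(1−2639/13916)·10840/2639 = 0.30457049
  Very large: (12300/46005)²·(1−1945/12300)·52000/1945 = 1.6088994
  → Var(ȳ_str) = 15.171353.
Var(ȳ_srs) = (1 − 7302/46005)·70540/7302 = 8.1270554.
deff = 15.171353 / 8.1270554 = 1.8668.

1.8668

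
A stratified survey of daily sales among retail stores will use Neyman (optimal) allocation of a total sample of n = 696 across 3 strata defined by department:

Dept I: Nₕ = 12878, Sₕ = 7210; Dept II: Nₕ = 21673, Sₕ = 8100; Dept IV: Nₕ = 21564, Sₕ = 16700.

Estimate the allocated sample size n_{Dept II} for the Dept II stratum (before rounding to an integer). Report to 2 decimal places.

194.40

Neyman allocation: nₕ = n·NₕSₕ / Σⱼ NⱼSⱼ.
Σ NⱼSⱼ = 12878·7210 + 21673·8100 + 21564·16700 = 6.2852048 × 10^8.
n_{Dept II} = 696·21673·8100 / (6.2852048 × 10^8) = 194.40.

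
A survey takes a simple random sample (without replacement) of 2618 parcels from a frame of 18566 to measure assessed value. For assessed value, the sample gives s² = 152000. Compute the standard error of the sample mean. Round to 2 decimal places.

7.06

Under SRS without replacement, Var(ȳ) = (1 − f)·s²/n with f = n/N = 2618/18566 = 0.14101045.
Var(ȳ) = (1 − 0.14101045)·152000/2618 = 0.85898955·58.059587 = 49.872579.
SE(ȳ) = √(49.872579) = 7.06.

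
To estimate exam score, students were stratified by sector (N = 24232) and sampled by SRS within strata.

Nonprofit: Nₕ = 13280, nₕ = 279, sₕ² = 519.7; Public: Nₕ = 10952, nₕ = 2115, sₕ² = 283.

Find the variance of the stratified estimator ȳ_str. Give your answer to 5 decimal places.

Var(ȳ_str) = Σₕ Wₕ²(1 − fₕ)sₕ²/nₕ with Wₕ = Nₕ/N, N = 24232.
Nonprofit: Wₕ = 0.54803566; term = 0.54803566²·(1 − 0.02100904)·519.7/279 = 0.54770263.
Public: Wₕ = 0.45196434; term = 0.45196434²·(1 − 0.19311541)·283/2115 = 0.02205443.
Sum = 0.56975706.

0.56976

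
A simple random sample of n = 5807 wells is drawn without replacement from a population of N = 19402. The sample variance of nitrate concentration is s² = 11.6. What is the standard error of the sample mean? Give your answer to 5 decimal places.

Under SRS without replacement, Var(ȳ) = (1 − f)·s²/n with f = n/N = 5807/19402 = 0.29929904.
Var(ȳ) = (1 − 0.29929904)·11.6/5807 = 0.70070096·0.0019975891 = 0.0013997126.
SE(ȳ) = √(0.0013997126) = 0.03741.

0.03741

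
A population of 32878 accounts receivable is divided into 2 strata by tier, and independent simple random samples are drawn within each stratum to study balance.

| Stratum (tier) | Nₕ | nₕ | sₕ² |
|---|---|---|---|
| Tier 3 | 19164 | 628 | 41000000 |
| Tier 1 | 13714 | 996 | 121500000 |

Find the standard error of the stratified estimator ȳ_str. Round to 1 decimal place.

Var(ȳ_str) = Σₕ Wₕ²(1 − fₕ)sₕ²/nₕ with Wₕ = Nₕ/N, N = 32878.
Tier 3: Wₕ = 0.58288217; term = 0.58288217²·(1 − 0.03276978)·41000000/628 = 21454.362.
Tier 1: Wₕ = 0.41711783; term = 0.41711783²·(1 − 0.07262651)·121500000/996 = 19682.902.
Sum = 41137.264.
SE = √(41137.264) = 202.8.

202.8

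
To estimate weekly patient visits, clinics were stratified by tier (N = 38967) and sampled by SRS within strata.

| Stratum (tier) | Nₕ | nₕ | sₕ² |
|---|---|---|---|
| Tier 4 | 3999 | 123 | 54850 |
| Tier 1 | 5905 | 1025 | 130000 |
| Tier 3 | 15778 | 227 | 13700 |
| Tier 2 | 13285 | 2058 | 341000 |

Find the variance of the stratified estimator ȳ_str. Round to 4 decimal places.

Var(ȳ_str) = Σₕ Wₕ²(1 − fₕ)sₕ²/nₕ with Wₕ = Nₕ/N, N = 38967.
Tier 4: Wₕ = 0.10262530; term = 0.10262530²·(1 − 0.03075769)·54850/123 = 4.55211.
Tier 1: Wₕ = 0.15153848; term = 0.15153848²·(1 − 0.17358171)·130000/1025 = 2.40694.
Tier 3: Wₕ = 0.40490672; term = 0.40490672²·(1 − 0.01438712)·13700/227 = 9.7523895.
Tier 2: Wₕ = 0.34092950; term = 0.34092950²·(1 − 0.15491155)·341000/2058 = 16.275725.
Sum = 32.987165.

32.9872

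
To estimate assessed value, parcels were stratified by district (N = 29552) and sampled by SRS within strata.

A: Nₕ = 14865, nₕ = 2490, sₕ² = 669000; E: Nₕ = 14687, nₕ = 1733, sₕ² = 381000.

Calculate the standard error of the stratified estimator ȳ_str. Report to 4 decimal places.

Var(ȳ_str) = Σₕ Wₕ²(1 − fₕ)sₕ²/nₕ with Wₕ = Nₕ/N, N = 29552.
A: Wₕ = 0.50301164; term = 0.50301164²·(1 − 0.16750757)·669000/2490 = 56.593055.
E: Wₕ = 0.49698836; term = 0.49698836²·(1 − 0.11799551)·381000/1733 = 47.894941.
Sum = 104.488.
SE = √(104.488) = 10.2219.

10.2219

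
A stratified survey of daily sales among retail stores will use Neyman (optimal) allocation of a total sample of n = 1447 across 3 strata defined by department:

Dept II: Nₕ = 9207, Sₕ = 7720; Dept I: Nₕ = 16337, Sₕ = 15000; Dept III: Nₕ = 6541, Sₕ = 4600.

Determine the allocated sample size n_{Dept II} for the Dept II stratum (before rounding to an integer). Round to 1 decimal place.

Neyman allocation: nₕ = n·NₕSₕ / Σⱼ NⱼSⱼ.
Σ NⱼSⱼ = 9207·7720 + 16337·15000 + 6541·4600 = 3.4622164 × 10^8.
n_{Dept II} = 1447·9207·7720 / (3.4622164 × 10^8) = 297.1.

297.1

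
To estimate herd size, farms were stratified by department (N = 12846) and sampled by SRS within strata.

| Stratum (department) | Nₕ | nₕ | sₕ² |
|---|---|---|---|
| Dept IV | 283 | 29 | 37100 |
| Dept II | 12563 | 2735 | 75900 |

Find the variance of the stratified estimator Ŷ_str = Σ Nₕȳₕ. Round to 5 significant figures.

3.5184 × 10^9

Var(Ŷ_str) = Σₕ Nₕ²(1 − fₕ)sₕ²/nₕ.
Dept IV: 283²·(1 − 29/283)·37100/29 = 9.1959386 × 10^7.
Dept II: 12563²·(1 − 2735/12563)·75900/2735 = 3.4264386 × 10^9.
Sum = 3.518398 × 10^9.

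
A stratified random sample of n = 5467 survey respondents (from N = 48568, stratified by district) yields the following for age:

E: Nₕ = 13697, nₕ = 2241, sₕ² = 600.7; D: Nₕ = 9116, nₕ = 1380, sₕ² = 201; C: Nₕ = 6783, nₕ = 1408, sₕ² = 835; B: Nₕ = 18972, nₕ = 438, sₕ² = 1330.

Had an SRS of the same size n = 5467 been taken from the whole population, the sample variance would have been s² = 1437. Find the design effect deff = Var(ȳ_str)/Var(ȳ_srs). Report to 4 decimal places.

Var(ȳ_str) = Σ Wₕ²(1−fₕ)sₕ²/nₕ with Wₕ = Nₕ/48568:
  E: (13697/48568)²·(1−2241/13697)·600.7/2241 = 0.017830922
  D: (9116/48568)²·(1−1380/9116)·201/1380 = 0.0043544901
  C: (6783/48568)²·(1−1408/6783)·835/1408 = 0.0091660805
  B: (18972/48568)²·(1−438/18972)·1330/438 = 0.45264671
  → Var(ȳ_str) = 0.4839982.
Var(ȳ_srs) = (1 − 5467/48568)·1437/5467 = 0.23326244.
deff = 0.4839982 / 0.23326244 = 2.0749.

2.0749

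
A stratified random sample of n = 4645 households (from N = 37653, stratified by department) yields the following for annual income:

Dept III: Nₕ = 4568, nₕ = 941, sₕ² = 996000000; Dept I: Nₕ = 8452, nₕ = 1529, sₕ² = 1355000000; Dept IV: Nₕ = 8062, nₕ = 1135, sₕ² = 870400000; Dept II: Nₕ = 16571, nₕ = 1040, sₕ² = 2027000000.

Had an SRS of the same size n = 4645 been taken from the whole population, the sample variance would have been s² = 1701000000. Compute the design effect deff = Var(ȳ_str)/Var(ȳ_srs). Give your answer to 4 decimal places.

Var(ȳ_str) = Σ Wₕ²(1−fₕ)sₕ²/nₕ with Wₕ = Nₕ/37653:
  Dept III: (4568/37653)²·(1−941/4568)·996000000/941 = 12369.274
  Dept I: (8452/37653)²·(1−1529/8452)·1355000000/1529 = 36575.179
  Dept IV: (8062/37653)²·(1−1135/8062)·870400000/1135 = 30207.295
  Dept II: (16571/37653)²·(1−1040/16571)·2027000000/1040 = 353809.41
  → Var(ȳ_str) = 432961.16.
Var(ȳ_srs) = (1 − 4645/37653)·1701000000/4645 = 321024.53.
deff = 432961.16 / 321024.53 = 1.3487.

1.3487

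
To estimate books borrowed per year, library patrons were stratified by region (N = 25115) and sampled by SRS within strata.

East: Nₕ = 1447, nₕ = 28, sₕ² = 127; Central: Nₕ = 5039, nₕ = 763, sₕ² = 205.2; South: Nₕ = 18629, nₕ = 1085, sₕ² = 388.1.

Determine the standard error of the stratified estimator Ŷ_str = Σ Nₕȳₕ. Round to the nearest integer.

11490

Var(Ŷ_str) = Σₕ Nₕ²(1 − fₕ)sₕ²/nₕ.
East: 1447²·(1 − 28/1447)·127/28 = 9.3131504 × 10^6.
Central: 5039²·(1 − 763/5039)·205.2/763 = 5.7947523 × 10^6.
South: 18629²·(1 − 1085/18629)·388.1/1085 = 1.1690473 × 10^8.
Sum = 1.3201263 × 10^8.
SE = √(1.3201263 × 10^8) = 11490.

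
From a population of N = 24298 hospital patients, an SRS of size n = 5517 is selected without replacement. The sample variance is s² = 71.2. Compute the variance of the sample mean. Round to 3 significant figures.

0.00998

Under SRS without replacement, Var(ȳ) = (1 − f)·s²/n with f = n/N = 5517/24298 = 0.22705572.
Var(ȳ) = (1 − 0.22705572)·71.2/5517 = 0.77294428·0.012905565 = 0.0099752823.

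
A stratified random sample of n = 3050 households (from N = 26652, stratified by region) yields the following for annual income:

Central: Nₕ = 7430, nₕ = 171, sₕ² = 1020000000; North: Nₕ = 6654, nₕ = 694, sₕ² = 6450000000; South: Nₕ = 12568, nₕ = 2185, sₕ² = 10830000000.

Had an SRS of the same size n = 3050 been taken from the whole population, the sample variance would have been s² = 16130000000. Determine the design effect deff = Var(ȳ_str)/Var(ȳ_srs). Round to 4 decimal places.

Var(ȳ_str) = Σ Wₕ²(1−fₕ)sₕ²/nₕ with Wₕ = Nₕ/26652:
  Central: (7430/26652)²·(1−171/7430)·1020000000/171 = 452908.07
  North: (6654/26652)²·(1−694/6654)·6450000000/694 = 518883.3
  South: (12568/26652)²·(1−2185/12568)·10830000000/2185 = 910555.52
  → Var(ȳ_str) = 1.8823469 × 10^6.
Var(ȳ_srs) = (1 − 3050/26652)·16130000000/3050 = 4.6833167 × 10^6.
deff = (1.8823469 × 10^6) / (4.6833167 × 10^6) = 0.4019.

0.4019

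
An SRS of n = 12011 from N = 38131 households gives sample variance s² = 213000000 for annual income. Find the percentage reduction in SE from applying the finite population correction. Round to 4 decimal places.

17.2349

f = n/N = 12011/38131 = 0.31499305.
SE_no-fpc = √(s²/n) = 133.1681; SE_fpc = √((1−f)s²/n) = 110.21678.
Ratio = √(1−f) = 0.82765147. Reduction = 100·(1 − 0.82765147) = 17.2349%.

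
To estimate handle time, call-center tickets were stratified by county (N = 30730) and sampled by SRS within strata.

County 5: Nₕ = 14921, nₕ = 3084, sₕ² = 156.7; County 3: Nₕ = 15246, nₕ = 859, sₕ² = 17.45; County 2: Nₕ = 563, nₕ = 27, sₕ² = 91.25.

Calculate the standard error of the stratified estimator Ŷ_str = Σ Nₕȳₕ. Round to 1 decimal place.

3801.3

Var(Ŷ_str) = Σₕ Nₕ²(1 − fₕ)sₕ²/nₕ.
County 5: 14921²·(1 − 3084/14921)·156.7/3084 = 8.9741682 × 10^6.
County 3: 15246²·(1 − 859/15246)·17.45/859 = 4.4558281 × 10^6.
County 2: 563²·(1 − 27/563)·91.25/27 = 1.0198641 × 10^6.
Sum = 1.444986 × 10^7.
SE = √(1.444986 × 10^7) = 3801.3.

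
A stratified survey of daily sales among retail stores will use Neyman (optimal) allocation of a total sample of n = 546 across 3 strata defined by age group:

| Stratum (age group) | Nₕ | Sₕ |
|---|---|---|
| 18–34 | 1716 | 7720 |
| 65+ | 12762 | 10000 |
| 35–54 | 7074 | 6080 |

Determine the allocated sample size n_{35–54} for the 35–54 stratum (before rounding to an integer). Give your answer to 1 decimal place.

Neyman allocation: nₕ = n·NₕSₕ / Σⱼ NⱼSⱼ.
Σ NⱼSⱼ = 1716·7720 + 12762·10000 + 7074·6080 = 1.8387744 × 10^8.
n_{35–54} = 546·7074·6080 / (1.8387744 × 10^8) = 127.7.

127.7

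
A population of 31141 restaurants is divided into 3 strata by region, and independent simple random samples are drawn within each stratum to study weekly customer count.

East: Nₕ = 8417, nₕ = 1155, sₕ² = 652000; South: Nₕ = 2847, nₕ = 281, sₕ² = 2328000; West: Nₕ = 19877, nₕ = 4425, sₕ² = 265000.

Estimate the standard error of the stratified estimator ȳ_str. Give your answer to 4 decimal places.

10.8147

Var(ȳ_str) = Σₕ Wₕ²(1 − fₕ)sₕ²/nₕ with Wₕ = Nₕ/N, N = 31141.
East: Wₕ = 0.27028676; term = 0.27028676²·(1 − 0.13722229)·652000/1155 = 35.580666.
South: Wₕ = 0.09142288; term = 0.09142288²·(1 − 0.09870039)·2328000/281 = 62.410213.
West: Wₕ = 0.63829036; term = 0.63829036²·(1 − 0.22261911)·265000/4425 = 18.967191.
Sum = 116.95807.
SE = √(116.95807) = 10.8147.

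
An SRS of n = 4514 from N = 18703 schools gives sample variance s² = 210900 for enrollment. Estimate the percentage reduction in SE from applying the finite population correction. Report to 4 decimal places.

12.8996

f = n/N = 4514/18703 = 0.24135165.
SE_no-fpc = √(s²/n) = 6.8352989; SE_fpc = √((1−f)s²/n) = 5.9535742.
Ratio = √(1−f) = 0.87100422. Reduction = 100·(1 − 0.87100422) = 12.8996%.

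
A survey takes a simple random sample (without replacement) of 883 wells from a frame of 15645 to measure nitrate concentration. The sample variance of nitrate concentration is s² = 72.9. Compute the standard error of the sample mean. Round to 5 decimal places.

0.27911

Under SRS without replacement, Var(ȳ) = (1 − f)·s²/n with f = n/N = 883/15645 = 0.05643976.
Var(ȳ) = (1 − 0.05643976)·72.9/883 = 0.94356024·0.082559456 = 0.077899821.
SE(ȳ) = √(0.077899821) = 0.27911.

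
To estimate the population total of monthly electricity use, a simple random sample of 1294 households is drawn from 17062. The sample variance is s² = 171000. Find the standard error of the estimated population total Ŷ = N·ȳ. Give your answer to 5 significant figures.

Var(Ŷ) = N²·Var(ȳ) = N²·(1 − n/N)·s²/n.
f = 1294/17062 = 0.07584105; Var(ȳ) = 0.92415895·171000/1294 = 122.12611.
Var(Ŷ) = 17062² · 122.12611 = 3.5552357 × 10^10.
SE(Ŷ) = √(3.5552357 × 10^10) = 188550.

188550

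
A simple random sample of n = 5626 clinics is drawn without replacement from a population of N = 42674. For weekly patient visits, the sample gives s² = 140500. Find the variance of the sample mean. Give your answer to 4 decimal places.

Under SRS without replacement, Var(ȳ) = (1 − f)·s²/n with f = n/N = 5626/42674 = 0.13183672.
Var(ȳ) = (1 − 0.13183672)·140500/5626 = 0.86816328·24.973338 = 21.680935.

21.6809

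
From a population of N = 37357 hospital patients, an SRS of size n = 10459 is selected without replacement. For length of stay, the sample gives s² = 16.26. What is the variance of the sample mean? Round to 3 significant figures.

Under SRS without replacement, Var(ȳ) = (1 − f)·s²/n with f = n/N = 10459/37357 = 0.27997430.
Var(ȳ) = (1 − 0.27997430)·16.26/10459 = 0.72002570·0.0015546419 = 0.0011193821.

0.00112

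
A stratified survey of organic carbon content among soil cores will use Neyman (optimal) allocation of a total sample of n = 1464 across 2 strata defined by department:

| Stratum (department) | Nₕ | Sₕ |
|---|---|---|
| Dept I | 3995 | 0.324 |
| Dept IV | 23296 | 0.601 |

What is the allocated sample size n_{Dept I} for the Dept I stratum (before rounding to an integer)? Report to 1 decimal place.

123.9

Neyman allocation: nₕ = n·NₕSₕ / Σⱼ NⱼSⱼ.
Σ NⱼSⱼ = 3995·0.324 + 23296·0.601 = 15295.276.
n_{Dept I} = 1464·3995·0.324 / 15295.276 = 123.9.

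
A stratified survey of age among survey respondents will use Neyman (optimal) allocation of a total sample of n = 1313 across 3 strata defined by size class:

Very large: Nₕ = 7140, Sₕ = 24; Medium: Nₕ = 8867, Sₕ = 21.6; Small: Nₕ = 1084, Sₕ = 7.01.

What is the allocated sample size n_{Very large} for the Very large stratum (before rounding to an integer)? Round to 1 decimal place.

Neyman allocation: nₕ = n·NₕSₕ / Σⱼ NⱼSⱼ.
Σ NⱼSⱼ = 7140·24 + 8867·21.6 + 1084·7.01 = 370486.04.
n_{Very large} = 1313·7140·24 / 370486.04 = 607.3.

607.3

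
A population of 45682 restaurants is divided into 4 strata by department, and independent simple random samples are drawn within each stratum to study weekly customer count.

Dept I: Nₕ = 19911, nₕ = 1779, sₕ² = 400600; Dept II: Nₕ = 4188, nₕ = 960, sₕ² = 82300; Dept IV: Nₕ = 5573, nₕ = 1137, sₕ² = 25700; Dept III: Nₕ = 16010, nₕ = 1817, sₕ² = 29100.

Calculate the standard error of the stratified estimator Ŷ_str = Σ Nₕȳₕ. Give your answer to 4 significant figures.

Var(Ŷ_str) = Σₕ Nₕ²(1 − fₕ)sₕ²/nₕ.
Dept I: 19911²·(1 − 1779/19911)·400600/1779 = 8.1296861 × 10^10.
Dept II: 4188²·(1 − 960/4188)·82300/960 = 1.1589609 × 10^9.
Dept IV: 5573²·(1 − 1137/5573)·25700/1137 = 5.5879594 × 10^8.
Dept III: 16010²·(1 − 1817/16010)·29100/1817 = 3.6391805 × 10^9.
Sum = 8.6653798 × 10^10.
SE = √(8.6653798 × 10^10) = 294400.

294400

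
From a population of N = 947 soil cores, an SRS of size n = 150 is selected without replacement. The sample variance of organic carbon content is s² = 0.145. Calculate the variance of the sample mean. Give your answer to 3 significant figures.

Under SRS without replacement, Var(ȳ) = (1 − f)·s²/n with f = n/N = 150/947 = 0.15839493.
Var(ȳ) = (1 − 0.15839493)·0.145/150 = 0.84160507·9.6666667 × 10^-4 = 8.1355157 × 10^-4.

8.14 × 10^-4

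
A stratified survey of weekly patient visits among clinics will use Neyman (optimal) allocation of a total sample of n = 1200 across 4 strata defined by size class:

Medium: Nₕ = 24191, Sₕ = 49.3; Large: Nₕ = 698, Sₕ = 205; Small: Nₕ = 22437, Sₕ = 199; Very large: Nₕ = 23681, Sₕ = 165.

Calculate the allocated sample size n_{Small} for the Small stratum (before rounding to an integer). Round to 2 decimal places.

551.91

Neyman allocation: nₕ = n·NₕSₕ / Σⱼ NⱼSⱼ.
Σ NⱼSⱼ = 24191·49.3 + 698·205 + 22437·199 + 23681·165 = 9.7080343 × 10^6.
n_{Small} = 1200·22437·199 / (9.7080343 × 10^6) = 551.91.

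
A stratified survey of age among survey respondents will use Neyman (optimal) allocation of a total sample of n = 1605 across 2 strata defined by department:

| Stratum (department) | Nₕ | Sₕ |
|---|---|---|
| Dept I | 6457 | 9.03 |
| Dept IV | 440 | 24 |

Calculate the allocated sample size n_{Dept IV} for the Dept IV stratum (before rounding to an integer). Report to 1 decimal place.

246.1

Neyman allocation: nₕ = n·NₕSₕ / Σⱼ NⱼSⱼ.
Σ NⱼSⱼ = 6457·9.03 + 440·24 = 68866.71.
n_{Dept IV} = 1605·440·24 / 68866.71 = 246.1.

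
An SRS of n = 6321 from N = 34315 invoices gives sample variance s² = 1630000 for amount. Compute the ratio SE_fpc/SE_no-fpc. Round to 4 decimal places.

0.9032

f = n/N = 6321/34315 = 0.18420516.
SE_no-fpc = √(s²/n) = 16.05835; SE_fpc = √((1−f)s²/n) = 14.50412.
Ratio = √(1−f) = 0.90321362.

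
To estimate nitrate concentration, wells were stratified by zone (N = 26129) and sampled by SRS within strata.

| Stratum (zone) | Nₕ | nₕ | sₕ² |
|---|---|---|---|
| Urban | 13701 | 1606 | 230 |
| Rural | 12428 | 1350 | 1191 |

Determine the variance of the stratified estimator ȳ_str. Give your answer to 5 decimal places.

0.21267

Var(ȳ_str) = Σₕ Wₕ²(1 − fₕ)sₕ²/nₕ with Wₕ = Nₕ/N, N = 26129.
Urban: Wₕ = 0.52435991; term = 0.52435991²·(1 − 0.11721772)·230/1606 = 0.034761208.
Rural: Wₕ = 0.47564009; term = 0.47564009²·(1 − 0.10862568)·1191/1350 = 0.17790781.
Sum = 0.21266902.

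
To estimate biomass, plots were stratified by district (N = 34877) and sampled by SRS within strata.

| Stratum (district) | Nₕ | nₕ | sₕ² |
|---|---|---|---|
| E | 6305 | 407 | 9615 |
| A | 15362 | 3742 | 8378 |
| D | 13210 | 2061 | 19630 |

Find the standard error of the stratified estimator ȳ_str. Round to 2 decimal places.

1.48

Var(ȳ_str) = Σₕ Wₕ²(1 − fₕ)sₕ²/nₕ with Wₕ = Nₕ/N, N = 34877.
E: Wₕ = 0.18077816; term = 0.18077816²·(1 − 0.06455194)·9615/407 = 0.72221499.
A: Wₕ = 0.44046220; term = 0.44046220²·(1 − 0.24358807)·8378/3742 = 0.32855813.
D: Wₕ = 0.37875964; term = 0.37875964²·(1 − 0.15601817)·19630/2061 = 1.1531951.
Sum = 2.2039682.
SE = √(2.2039682) = 1.48.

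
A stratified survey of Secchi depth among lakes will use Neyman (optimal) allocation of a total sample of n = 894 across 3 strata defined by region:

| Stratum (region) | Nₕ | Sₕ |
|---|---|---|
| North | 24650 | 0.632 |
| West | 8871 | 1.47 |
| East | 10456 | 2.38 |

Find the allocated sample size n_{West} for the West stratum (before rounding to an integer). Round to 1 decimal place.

Neyman allocation: nₕ = n·NₕSₕ / Σⱼ NⱼSⱼ.
Σ NⱼSⱼ = 24650·0.632 + 8871·1.47 + 10456·2.38 = 53504.45.
n_{West} = 894·8871·1.47 / 53504.45 = 217.9.

217.9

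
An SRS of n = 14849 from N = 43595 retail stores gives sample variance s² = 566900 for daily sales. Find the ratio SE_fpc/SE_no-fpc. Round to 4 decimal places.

0.8120

f = n/N = 14849/43595 = 0.34061246.
SE_no-fpc = √(s²/n) = 6.1788069; SE_fpc = √((1−f)s²/n) = 5.0173569.
Ratio = √(1−f) = 0.81202681.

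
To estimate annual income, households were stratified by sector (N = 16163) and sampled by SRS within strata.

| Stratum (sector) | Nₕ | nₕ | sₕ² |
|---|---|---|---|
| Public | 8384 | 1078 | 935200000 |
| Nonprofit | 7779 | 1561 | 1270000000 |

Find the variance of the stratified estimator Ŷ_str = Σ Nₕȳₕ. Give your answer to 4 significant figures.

9.249 × 10^13

Var(Ŷ_str) = Σₕ Nₕ²(1 − fₕ)sₕ²/nₕ.
Public: 8384²·(1 − 1078/8384)·935200000/1078 = 5.3139403 × 10^13.
Nonprofit: 7779²·(1 − 1561/7779)·1270000000/1561 = 3.935277 × 10^13.
Sum = 9.2492173 × 10^13.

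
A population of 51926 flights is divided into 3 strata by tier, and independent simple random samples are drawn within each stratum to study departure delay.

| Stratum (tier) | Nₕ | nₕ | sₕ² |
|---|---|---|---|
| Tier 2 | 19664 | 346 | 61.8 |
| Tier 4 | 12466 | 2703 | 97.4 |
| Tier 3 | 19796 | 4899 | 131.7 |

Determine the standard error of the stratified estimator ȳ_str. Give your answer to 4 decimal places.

Var(ȳ_str) = Σₕ Wₕ²(1 − fₕ)sₕ²/nₕ with Wₕ = Nₕ/N, N = 51926.
Tier 2: Wₕ = 0.37869276; term = 0.37869276²·(1 − 0.01759561)·61.8/346 = 0.025163826.
Tier 4: Wₕ = 0.24007241; term = 0.24007241²·(1 − 0.21682978)·97.4/2703 = 0.0016264982.
Tier 3: Wₕ = 0.38123483; term = 0.38123483²·(1 − 0.24747424)·131.7/4899 = 0.0029402541.
Sum = 0.029730578.
SE = √(0.029730578) = 0.1724.

0.1724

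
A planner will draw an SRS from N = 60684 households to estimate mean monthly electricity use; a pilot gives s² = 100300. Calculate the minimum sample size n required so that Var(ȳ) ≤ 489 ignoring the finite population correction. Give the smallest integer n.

Without fpc, n₀ = s²/D = 100300/489 = 205.1125.
Rounding up, n = 206.

206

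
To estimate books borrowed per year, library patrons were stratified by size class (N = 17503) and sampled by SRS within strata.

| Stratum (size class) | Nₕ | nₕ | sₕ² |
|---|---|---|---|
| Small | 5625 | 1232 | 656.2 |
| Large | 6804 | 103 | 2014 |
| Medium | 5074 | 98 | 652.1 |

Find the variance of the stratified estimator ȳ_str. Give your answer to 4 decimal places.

Var(ȳ_str) = Σₕ Wₕ²(1 − fₕ)sₕ²/nₕ with Wₕ = Nₕ/N, N = 17503.
Small: Wₕ = 0.32137348; term = 0.32137348²·(1 − 0.21902222)·656.2/1232 = 0.042961977.
Large: Wₕ = 0.38873336; term = 0.38873336²·(1 − 0.01513815)·2014/103 = 2.9100549.
Medium: Wₕ = 0.28989316; term = 0.28989316²·(1 − 0.01931415)·652.1/98 = 0.54839562.
Sum = 3.5014125.

3.5014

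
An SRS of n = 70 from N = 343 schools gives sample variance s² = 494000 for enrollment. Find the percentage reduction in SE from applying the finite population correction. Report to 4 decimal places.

10.7857

f = n/N = 70/343 = 0.20408163.
SE_no-fpc = √(s²/n) = 84.006802; SE_fpc = √((1−f)s²/n) = 74.946045.
Ratio = √(1−f) = 0.89214257. Reduction = 100·(1 − 0.89214257) = 10.7857%.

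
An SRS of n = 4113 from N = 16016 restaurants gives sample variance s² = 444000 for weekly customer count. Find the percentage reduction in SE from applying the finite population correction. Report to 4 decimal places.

13.7913

f = n/N = 4113/16016 = 0.25680569.
SE_no-fpc = √(s²/n) = 10.389918; SE_fpc = √((1−f)s²/n) = 8.9570153.
Ratio = √(1−f) = 0.86208718. Reduction = 100·(1 − 0.86208718) = 13.7913%.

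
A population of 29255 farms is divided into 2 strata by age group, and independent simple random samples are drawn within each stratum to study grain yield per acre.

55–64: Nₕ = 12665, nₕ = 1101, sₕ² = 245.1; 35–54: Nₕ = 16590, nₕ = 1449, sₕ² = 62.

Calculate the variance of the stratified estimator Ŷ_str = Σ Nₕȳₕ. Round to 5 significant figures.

4.3352 × 10^7

Var(Ŷ_str) = Σₕ Nₕ²(1 − fₕ)sₕ²/nₕ.
55–64: 12665²·(1 − 1101/12665)·245.1/1101 = 3.2603879 × 10^7.
35–54: 16590²·(1 − 1449/16590)·62/1449 = 1.0747916 × 10^7.
Sum = 4.3351795 × 10^7.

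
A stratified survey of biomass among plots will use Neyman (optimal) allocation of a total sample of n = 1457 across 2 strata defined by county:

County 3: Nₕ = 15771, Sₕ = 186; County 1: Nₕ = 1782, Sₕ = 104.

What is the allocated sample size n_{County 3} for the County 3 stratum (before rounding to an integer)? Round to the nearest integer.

Neyman allocation: nₕ = n·NₕSₕ / Σⱼ NⱼSⱼ.
Σ NⱼSⱼ = 15771·186 + 1782·104 = 3.118734 × 10^6.
n_{County 3} = 1457·15771·186 / (3.118734 × 10^6) = 1370.

1370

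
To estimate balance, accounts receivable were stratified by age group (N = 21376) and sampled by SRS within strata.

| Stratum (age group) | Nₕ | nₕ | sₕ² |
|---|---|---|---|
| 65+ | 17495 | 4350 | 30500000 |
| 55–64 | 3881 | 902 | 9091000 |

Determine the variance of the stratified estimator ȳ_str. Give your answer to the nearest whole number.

Var(ȳ_str) = Σₕ Wₕ²(1 − fₕ)sₕ²/nₕ with Wₕ = Nₕ/N, N = 21376.
65+: Wₕ = 0.81844124; term = 0.81844124²·(1 − 0.24864247)·30500000/4350 = 3528.8422.
55–64: Wₕ = 0.18155876; term = 0.18155876²·(1 − 0.23241433)·9091000/902 = 255.01539.
Sum = 3783.8576.

3784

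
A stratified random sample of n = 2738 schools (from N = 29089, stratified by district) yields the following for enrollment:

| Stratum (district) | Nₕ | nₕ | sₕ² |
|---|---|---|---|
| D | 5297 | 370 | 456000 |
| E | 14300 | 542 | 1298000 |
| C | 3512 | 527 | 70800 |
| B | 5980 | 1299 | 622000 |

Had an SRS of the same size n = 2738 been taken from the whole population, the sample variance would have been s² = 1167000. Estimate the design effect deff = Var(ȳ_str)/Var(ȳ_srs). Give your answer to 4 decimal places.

Var(ȳ_str) = Σ Wₕ²(1−fₕ)sₕ²/nₕ with Wₕ = Nₕ/29089:
  D: (5297/29089)²·(1−370/5297)·456000/370 = 38.011768
  E: (14300/29089)²·(1−542/14300)·1298000/542 = 556.81274
  C: (3512/29089)²·(1−527/3512)·70800/527 = 1.6644237
  B: (5980/29089)²·(1−1299/5980)·622000/1299 = 15.840303
  → Var(ȳ_str) = 612.32923.
Var(ȳ_srs) = (1 − 2738/29089)·1167000/2738 = 386.10526.
deff = 612.32923 / 386.10526 = 1.5859.

1.5859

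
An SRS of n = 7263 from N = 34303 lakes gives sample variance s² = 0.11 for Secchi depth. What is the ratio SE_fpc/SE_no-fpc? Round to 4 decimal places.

f = n/N = 7263/34303 = 0.21173075.
SE_no-fpc = √(s²/n) = 0.0038916907; SE_fpc = √((1−f)s²/n) = 0.0034552193.
Ratio = √(1−f) = 0.88784528.

0.8878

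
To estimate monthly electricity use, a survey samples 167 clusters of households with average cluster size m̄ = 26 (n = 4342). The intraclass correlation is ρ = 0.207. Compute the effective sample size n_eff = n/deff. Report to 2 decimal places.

703.16

deff = 1 + (26 − 1)·0.207 = 1 + 5.175 = 6.175.
n_eff = 4342 / 6.175 = 703.16.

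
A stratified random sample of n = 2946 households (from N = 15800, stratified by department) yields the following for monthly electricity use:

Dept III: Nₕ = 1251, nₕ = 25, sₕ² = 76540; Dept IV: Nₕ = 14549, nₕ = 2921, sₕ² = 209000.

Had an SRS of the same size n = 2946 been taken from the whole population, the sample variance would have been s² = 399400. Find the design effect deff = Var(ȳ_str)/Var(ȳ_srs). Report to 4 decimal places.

Var(ȳ_str) = Σ Wₕ²(1−fₕ)sₕ²/nₕ with Wₕ = Nₕ/15800:
  Dept III: (1251/15800)²·(1−25/1251)·76540/25 = 18.809708
  Dept IV: (14549/15800)²·(1−2921/14549)·209000/2921 = 48.488497
  → Var(ȳ_str) = 67.298205.
Var(ȳ_srs) = (1 − 2946/15800)·399400/2946 = 110.29518.
deff = 67.298205 / 110.29518 = 0.6102.

0.6102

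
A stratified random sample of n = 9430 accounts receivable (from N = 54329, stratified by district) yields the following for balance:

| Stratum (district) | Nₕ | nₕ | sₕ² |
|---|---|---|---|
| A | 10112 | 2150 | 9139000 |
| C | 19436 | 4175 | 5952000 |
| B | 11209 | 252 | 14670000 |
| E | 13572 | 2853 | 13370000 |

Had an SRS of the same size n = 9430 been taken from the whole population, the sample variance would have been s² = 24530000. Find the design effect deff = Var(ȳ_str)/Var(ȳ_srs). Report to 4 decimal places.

1.3548

Var(ȳ_str) = Σ Wₕ²(1−fₕ)sₕ²/nₕ with Wₕ = Nₕ/54329:
  A: (10112/54329)²·(1−2150/10112)·9139000/2150 = 115.94607
  C: (19436/54329)²·(1−4175/19436)·5952000/4175 = 143.26262
  B: (11209/54329)²·(1−252/11209)·14670000/252 = 2422.2819
  E: (13572/54329)²·(1−2853/13572)·13370000/2853 = 230.97466
  → Var(ȳ_str) = 2912.4653.
Var(ȳ_srs) = (1 − 9430/54329)·24530000/9430 = 2149.7641.
deff = 2912.4653 / 2149.7641 = 1.3548.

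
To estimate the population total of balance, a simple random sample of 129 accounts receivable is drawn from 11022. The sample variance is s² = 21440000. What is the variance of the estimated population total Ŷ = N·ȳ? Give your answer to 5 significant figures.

Var(Ŷ) = N²·Var(ȳ) = N²·(1 − n/N)·s²/n.
f = 129/11022 = 0.01170386; Var(ȳ) = 0.98829614·21440000/129 = 164256.35.
Var(Ŷ) = 11022² · 164256.35 = 1.9954598 × 10^13.

1.9955 × 10^13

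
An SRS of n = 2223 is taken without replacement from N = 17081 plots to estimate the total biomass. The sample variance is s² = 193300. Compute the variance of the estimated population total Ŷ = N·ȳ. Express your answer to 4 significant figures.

Var(Ŷ) = N²·Var(ȳ) = N²·(1 − n/N)·s²/n.
f = 2223/17081 = 0.13014461; Var(ȳ) = 0.86985539·193300/2223 = 75.637898.
Var(Ŷ) = 17081² · 75.637898 = 2.2068156 × 10^10.

2.207 × 10^10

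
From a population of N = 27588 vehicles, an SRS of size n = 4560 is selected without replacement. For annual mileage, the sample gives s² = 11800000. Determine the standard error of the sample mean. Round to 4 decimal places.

Under SRS without replacement, Var(ȳ) = (1 − f)·s²/n with f = n/N = 4560/27588 = 0.16528926.
Var(ȳ) = (1 − 0.16528926)·11800000/4560 = 0.83471074·2587.7193 = 2159.9971.
SE(ȳ) = √(2159.9971) = 46.4758.

46.4758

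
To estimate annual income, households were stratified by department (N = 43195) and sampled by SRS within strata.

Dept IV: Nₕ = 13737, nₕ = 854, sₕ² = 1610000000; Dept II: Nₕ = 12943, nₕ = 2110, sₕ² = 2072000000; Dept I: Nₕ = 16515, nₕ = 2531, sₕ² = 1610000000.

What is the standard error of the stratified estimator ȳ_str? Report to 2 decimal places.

Var(ȳ_str) = Σₕ Wₕ²(1 − fₕ)sₕ²/nₕ with Wₕ = Nₕ/N, N = 43195.
Dept IV: Wₕ = 0.31802292; term = 0.31802292²·(1 − 0.06216787)·1610000000/854 = 178817.47.
Dept II: Wₕ = 0.29964116; term = 0.29964116²·(1 − 0.16302248)·2072000000/2110 = 73794.507.
Dept I: Wₕ = 0.38233592; term = 0.38233592²·(1 − 0.15325462)·1610000000/2531 = 78736.62.
Sum = 331348.6.
SE = √(331348.6) = 575.63.

575.63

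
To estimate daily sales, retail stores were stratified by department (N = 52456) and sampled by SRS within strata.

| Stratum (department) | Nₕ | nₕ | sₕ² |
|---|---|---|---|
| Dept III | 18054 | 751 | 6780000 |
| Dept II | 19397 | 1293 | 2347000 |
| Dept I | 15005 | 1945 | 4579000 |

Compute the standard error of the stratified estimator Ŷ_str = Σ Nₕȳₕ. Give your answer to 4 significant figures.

1.980 × 10^6

Var(Ŷ_str) = Σₕ Nₕ²(1 − fₕ)sₕ²/nₕ.
Dept III: 18054²·(1 − 751/18054)·6780000/751 = 2.8202305 × 10^12.
Dept II: 19397²·(1 − 1293/19397)·2347000/1293 = 6.3741704 × 10^11.
Dept I: 15005²·(1 − 1945/15005)·4579000/1945 = 4.6134967 × 10^11.
Sum = 3.9189972 × 10^12.
SE = √(3.9189972 × 10^12) = 1.980 × 10^6.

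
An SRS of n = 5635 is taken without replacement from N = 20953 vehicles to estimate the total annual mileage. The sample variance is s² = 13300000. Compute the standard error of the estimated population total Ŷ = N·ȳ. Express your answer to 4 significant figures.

Var(Ŷ) = N²·Var(ȳ) = N²·(1 − n/N)·s²/n.
f = 5635/20953 = 0.26893524; Var(ȳ) = 0.73106476·13300000/5635 = 1725.4945.
Var(Ŷ) = 20953² · 1725.4945 = 7.5754076 × 10^11.
SE(Ŷ) = √(7.5754076 × 10^11) = 870400.

870400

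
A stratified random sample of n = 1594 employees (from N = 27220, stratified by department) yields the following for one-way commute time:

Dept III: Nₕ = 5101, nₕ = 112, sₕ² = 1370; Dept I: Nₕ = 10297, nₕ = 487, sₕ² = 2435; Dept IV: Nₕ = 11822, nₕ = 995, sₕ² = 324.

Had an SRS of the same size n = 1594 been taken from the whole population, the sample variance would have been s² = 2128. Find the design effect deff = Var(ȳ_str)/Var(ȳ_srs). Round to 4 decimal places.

Var(ȳ_str) = Σ Wₕ²(1−fₕ)sₕ²/nₕ with Wₕ = Nₕ/27220:
  Dept III: (5101/27220)²·(1−112/5101)·1370/112 = 0.42014106
  Dept I: (10297/27220)²·(1−487/10297)·2435/487 = 0.6816689
  Dept IV: (11822/27220)²·(1−995/11822)·324/995 = 0.056252882
  → Var(ȳ_str) = 1.1580628.
Var(ȳ_srs) = (1 − 1594/27220)·2128/1594 = 1.2568285.
deff = 1.1580628 / 1.2568285 = 0.9214.

0.9214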